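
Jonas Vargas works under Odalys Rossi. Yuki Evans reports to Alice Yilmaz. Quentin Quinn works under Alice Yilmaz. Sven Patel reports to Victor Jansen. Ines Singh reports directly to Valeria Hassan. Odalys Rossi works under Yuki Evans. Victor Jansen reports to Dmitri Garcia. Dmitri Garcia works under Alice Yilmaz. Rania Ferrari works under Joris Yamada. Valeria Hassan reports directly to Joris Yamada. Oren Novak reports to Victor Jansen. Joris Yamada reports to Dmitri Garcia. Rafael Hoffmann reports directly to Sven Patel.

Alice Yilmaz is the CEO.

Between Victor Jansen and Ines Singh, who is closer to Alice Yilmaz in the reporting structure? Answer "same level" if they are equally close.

Victor Jansen is 2 levels below Alice Yilmaz; Ines Singh is 4. Victor Jansen is higher.

Victor Jansen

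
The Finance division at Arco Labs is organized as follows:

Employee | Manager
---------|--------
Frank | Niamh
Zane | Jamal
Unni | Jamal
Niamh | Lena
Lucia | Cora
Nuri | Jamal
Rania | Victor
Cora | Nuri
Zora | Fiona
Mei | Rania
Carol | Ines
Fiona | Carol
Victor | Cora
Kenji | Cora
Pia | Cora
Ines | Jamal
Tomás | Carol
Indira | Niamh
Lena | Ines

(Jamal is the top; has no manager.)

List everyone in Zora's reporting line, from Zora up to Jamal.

Zora -> Fiona -> Carol -> Ines -> Jamal

Zora reports to Fiona. Fiona reports to Carol. Carol reports to Ines. Ines reports to Jamal. Jamal is at the top.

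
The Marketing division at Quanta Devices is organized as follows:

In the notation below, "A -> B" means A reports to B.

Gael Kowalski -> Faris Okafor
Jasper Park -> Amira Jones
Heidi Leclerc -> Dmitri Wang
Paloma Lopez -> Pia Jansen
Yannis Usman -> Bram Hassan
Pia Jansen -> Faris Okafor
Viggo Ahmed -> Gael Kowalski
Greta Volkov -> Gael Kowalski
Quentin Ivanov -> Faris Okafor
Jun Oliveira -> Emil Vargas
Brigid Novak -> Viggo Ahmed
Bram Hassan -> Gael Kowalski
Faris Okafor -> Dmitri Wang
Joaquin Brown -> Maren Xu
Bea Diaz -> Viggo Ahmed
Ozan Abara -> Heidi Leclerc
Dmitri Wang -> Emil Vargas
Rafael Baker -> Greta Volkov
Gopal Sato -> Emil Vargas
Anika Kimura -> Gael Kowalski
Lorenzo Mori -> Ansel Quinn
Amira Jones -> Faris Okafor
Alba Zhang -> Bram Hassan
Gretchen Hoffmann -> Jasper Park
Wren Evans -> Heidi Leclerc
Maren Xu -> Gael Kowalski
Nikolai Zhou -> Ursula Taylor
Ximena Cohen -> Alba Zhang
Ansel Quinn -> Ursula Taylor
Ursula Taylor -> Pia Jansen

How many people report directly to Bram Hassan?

2

Bram Hassan directly manages Yannis Usman, Alba Zhang. That is 2 direct reports.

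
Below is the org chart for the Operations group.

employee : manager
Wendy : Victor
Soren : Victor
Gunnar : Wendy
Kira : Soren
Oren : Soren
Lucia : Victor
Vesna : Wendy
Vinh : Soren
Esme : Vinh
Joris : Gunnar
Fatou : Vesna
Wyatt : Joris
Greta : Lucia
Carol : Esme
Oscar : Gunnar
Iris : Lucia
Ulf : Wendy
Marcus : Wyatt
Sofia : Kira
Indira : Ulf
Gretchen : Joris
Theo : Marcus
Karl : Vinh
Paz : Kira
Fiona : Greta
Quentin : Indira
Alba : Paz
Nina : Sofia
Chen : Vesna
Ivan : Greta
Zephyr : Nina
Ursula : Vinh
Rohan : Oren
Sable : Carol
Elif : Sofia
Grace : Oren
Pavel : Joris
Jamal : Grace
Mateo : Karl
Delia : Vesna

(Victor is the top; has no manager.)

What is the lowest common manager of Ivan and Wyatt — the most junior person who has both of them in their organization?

Ivan's chain of managers is Greta, Lucia, Victor. Wyatt's chain of managers is Joris, Gunnar, Wendy, Victor. The first manager that appears in both chains is Victor.

Victor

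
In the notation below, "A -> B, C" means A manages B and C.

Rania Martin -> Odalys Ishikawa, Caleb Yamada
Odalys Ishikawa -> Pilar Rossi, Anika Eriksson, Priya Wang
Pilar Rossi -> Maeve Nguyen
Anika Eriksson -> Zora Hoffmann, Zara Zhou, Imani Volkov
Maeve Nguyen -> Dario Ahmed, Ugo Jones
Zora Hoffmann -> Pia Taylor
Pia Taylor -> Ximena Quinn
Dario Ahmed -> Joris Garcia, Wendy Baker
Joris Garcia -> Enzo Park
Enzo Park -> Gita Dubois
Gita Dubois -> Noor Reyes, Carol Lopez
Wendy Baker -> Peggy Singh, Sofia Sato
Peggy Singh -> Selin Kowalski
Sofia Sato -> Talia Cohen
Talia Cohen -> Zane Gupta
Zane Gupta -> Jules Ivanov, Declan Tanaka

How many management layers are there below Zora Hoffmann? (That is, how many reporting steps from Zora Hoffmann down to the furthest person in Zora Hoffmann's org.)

The longest chain under Zora Hoffmann runs Zora Hoffmann → Pia Taylor → Ximena Quinn, which is 2 levels below Zora Hoffmann.

2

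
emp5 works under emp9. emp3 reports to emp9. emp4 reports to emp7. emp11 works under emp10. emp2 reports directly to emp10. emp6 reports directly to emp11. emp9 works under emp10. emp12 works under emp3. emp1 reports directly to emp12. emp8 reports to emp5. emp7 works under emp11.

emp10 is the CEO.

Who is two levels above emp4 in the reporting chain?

emp11

emp4 reports to emp7, and emp7 reports to emp11. So emp4's skip-level manager is emp11.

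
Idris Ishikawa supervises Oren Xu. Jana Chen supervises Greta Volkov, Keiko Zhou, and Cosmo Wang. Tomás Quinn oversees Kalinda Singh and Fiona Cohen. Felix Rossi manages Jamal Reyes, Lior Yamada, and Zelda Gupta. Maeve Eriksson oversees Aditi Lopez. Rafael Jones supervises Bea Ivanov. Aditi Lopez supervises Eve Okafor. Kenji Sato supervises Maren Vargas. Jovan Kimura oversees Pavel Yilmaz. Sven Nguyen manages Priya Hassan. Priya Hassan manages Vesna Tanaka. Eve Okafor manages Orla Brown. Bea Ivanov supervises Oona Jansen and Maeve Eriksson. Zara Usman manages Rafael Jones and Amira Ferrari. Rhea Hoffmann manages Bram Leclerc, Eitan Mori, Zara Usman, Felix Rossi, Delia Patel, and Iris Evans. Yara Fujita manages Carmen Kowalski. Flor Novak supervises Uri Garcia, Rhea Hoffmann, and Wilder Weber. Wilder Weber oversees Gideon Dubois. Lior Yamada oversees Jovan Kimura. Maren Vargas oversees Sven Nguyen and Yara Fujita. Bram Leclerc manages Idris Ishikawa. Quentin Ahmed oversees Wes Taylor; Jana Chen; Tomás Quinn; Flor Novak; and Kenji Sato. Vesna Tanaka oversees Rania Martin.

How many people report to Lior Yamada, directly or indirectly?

2

Lior Yamada directly manages Jovan Kimura. Under Jovan Kimura: Pavel Yilmaz (1). That's 2 in total.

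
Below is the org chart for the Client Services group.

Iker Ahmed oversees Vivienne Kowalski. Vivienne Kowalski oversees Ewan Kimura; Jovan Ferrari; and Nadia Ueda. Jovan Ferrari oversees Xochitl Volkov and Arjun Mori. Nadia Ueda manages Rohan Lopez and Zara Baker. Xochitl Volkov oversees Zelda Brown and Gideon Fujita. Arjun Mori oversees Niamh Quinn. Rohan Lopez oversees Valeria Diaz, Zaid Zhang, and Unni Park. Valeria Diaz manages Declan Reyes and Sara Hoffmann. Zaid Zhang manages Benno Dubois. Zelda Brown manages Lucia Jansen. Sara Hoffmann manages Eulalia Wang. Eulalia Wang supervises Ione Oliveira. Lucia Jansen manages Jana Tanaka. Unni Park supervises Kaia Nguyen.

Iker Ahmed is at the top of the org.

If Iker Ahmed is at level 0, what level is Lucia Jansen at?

5

Chain from Lucia Jansen up to Iker Ahmed: Lucia Jansen → Zelda Brown → Xochitl Volkov → Jovan Ferrari → Vivienne Kowalski → Iker Ahmed. That is 5 steps up, so Lucia Jansen is 5 levels below Iker Ahmed.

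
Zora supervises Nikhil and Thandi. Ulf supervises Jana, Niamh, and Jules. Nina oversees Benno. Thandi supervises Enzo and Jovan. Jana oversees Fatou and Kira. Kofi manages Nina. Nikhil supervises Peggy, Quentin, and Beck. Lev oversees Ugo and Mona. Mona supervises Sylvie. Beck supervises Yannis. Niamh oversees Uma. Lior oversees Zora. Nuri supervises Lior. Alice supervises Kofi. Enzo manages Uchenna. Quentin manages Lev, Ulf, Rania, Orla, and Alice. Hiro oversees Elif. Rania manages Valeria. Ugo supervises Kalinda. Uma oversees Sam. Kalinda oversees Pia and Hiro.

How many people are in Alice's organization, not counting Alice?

3

Alice directly manages Kofi. Under Kofi: Nina, Benno (2). That's 3 in total.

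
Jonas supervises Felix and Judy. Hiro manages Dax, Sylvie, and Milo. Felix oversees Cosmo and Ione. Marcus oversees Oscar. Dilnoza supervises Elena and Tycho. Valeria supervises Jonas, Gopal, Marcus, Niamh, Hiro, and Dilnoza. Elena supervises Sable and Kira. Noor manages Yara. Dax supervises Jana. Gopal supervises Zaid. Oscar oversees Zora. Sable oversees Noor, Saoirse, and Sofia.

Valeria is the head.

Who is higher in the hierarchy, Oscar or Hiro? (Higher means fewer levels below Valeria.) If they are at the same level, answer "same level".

Hiro

Oscar is 2 levels below Valeria; Hiro is 1. Hiro is higher.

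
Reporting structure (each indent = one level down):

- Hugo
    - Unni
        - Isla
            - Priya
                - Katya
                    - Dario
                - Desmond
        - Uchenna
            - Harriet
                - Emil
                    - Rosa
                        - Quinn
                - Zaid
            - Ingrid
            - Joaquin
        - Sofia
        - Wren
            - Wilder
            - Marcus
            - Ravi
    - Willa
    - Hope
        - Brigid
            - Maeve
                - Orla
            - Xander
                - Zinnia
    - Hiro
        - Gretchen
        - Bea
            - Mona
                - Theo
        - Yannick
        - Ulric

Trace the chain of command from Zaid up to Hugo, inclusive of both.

Zaid -> Harriet -> Uchenna -> Unni -> Hugo

Zaid reports to Harriet. Harriet reports to Uchenna. Uchenna reports to Unni. Unni reports to Hugo. Hugo is at the top.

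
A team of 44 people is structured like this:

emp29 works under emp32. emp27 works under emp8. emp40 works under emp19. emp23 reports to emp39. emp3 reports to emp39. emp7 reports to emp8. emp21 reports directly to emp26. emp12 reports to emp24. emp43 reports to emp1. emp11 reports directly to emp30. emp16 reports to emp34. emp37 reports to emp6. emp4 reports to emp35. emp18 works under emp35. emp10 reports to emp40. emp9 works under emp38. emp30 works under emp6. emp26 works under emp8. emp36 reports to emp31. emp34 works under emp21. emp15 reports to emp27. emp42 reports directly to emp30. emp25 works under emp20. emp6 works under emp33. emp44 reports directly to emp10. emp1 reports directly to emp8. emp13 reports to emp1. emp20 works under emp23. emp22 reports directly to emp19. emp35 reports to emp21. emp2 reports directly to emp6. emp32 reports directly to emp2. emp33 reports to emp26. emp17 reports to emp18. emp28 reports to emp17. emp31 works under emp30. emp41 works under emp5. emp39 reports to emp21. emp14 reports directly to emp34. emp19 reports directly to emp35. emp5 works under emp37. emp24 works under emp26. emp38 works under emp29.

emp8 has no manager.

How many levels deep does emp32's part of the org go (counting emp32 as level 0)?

The longest chain under emp32 runs emp32 → emp29 → emp38 → emp9, which is 3 levels below emp32.

3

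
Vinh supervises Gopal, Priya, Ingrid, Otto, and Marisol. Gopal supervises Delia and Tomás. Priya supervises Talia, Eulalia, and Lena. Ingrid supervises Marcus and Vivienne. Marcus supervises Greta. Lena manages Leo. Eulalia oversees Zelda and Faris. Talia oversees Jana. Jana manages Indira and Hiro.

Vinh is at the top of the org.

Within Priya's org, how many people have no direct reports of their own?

The people in Priya's organization with no one reporting to them are Hiro, Indira, Zelda, Faris, Leo. That is 5.

5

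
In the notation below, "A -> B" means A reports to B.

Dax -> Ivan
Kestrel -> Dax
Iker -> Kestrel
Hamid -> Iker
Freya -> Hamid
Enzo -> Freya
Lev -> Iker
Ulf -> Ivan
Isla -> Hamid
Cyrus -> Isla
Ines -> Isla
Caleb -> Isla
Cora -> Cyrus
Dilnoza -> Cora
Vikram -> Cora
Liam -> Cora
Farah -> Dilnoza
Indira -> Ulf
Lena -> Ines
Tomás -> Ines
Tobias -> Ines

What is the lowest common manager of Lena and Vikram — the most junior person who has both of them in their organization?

Isla

Lena's chain of managers is Ines, Isla, Hamid, Iker, Kestrel, Dax, Ivan. Vikram's chain of managers is Cora, Cyrus, Isla, Hamid, Iker, Kestrel, Dax, Ivan. The first manager that appears in both chains is Isla.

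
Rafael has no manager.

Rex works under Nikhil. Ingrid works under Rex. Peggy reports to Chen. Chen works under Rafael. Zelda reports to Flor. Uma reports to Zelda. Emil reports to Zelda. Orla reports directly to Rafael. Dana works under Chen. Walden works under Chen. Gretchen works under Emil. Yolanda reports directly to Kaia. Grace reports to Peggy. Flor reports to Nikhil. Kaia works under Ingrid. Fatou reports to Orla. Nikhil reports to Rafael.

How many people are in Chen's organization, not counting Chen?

Chen directly manages Dana, Peggy, Walden. Dana has no reports. Under Peggy: Grace (1). Walden has no reports. So Chen's organization is 3 direct reports plus everyone under them: 1 + 2 + 1 = 4.

4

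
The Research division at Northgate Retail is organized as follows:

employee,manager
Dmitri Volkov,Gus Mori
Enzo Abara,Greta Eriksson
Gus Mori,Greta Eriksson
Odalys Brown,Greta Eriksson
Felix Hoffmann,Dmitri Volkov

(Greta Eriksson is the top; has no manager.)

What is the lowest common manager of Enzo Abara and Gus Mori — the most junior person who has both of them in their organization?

Greta Eriksson

Enzo Abara's chain of managers is Greta Eriksson. Gus Mori's chain of managers is Greta Eriksson. The first manager that appears in both chains is Greta Eriksson.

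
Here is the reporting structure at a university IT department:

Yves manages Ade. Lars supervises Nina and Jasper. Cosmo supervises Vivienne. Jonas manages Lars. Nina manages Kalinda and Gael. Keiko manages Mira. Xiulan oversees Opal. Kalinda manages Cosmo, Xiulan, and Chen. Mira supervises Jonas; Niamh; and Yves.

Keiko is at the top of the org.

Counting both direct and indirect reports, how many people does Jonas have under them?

10

Jonas directly manages Lars. Under Lars: Jasper, Nina, Gael, Kalinda, Chen, Xiulan, Opal, Cosmo, Vivienne (9). That's 10 in total.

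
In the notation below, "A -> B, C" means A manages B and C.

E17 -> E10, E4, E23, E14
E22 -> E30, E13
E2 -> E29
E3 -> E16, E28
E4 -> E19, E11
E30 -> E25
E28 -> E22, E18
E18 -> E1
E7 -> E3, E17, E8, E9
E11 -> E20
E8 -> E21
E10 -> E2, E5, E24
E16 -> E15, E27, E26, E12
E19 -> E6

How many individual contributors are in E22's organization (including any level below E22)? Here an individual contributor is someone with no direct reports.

The people in E22's organization with no one reporting to them are E13, E25. That is 2.

2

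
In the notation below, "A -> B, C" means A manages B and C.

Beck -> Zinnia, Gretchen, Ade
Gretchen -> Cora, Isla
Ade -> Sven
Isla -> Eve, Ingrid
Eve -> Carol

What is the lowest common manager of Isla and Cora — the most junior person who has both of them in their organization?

Isla's chain of managers is Gretchen, Beck. Cora's chain of managers is Gretchen, Beck. The first manager that appears in both chains is Gretchen.

Gretchen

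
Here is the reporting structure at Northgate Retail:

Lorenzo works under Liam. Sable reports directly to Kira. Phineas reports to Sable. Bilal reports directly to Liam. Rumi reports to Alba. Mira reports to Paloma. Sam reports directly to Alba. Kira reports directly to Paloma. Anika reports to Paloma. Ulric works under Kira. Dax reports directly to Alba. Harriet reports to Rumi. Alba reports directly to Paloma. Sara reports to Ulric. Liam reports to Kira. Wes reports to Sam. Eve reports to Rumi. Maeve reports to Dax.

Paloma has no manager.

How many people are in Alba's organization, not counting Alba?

7

Alba directly manages Rumi, Dax, Sam. Under Rumi: Eve, Harriet (2). Under Dax: Maeve (1). Under Sam: Wes (1). So Alba's organization is 3 direct reports plus everyone under them: 3 + 2 + 2 = 7.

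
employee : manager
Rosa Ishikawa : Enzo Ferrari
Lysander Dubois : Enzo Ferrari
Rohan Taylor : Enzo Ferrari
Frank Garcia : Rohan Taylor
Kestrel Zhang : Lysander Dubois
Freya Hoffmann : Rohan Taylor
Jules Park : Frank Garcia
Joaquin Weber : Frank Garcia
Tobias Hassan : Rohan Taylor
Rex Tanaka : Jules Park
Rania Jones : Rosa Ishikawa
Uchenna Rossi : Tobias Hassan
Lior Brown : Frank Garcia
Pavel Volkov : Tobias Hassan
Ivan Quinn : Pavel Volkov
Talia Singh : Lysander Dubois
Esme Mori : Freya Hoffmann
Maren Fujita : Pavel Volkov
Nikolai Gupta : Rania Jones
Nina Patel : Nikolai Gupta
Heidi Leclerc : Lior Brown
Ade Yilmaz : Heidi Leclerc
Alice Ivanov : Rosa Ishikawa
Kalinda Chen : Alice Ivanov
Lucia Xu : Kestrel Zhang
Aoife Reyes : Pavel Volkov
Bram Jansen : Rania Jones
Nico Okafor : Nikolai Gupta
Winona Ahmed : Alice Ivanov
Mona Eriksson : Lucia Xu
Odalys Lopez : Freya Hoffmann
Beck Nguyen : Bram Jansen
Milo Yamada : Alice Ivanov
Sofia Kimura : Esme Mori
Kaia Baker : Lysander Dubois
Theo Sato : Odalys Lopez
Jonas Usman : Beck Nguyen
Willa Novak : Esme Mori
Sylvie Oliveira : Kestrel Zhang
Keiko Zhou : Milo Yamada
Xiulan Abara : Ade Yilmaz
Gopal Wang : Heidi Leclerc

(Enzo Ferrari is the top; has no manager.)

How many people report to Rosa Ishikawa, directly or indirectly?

Rosa Ishikawa directly manages Rania Jones, Alice Ivanov. Under Rania Jones: Bram Jansen, Beck Nguyen, Jonas Usman, Nikolai Gupta, Nico Okafor, Nina Patel (6). Under Alice Ivanov: Milo Yamada, Keiko Zhou, Winona Ahmed, Kalinda Chen (4). So Rosa Ishikawa's organization is 2 direct reports plus everyone under them: 7 + 5 = 12.

12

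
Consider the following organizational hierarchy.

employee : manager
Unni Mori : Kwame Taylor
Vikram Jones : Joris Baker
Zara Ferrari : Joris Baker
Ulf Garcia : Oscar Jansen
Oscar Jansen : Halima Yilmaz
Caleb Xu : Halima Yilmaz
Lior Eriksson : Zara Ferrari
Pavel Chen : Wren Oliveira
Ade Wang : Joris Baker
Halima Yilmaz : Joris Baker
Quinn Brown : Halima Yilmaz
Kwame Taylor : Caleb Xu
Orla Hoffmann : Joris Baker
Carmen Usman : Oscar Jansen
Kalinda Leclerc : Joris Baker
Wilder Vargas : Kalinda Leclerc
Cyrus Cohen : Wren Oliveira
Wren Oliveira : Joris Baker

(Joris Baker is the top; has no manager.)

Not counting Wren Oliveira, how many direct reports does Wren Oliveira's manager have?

6

Wren Oliveira reports to Joris Baker. Joris Baker's other direct reports are Ade Wang, Halima Yilmaz, Vikram Jones, Orla Hoffmann, Zara Ferrari, Kalinda Leclerc — 6 peers.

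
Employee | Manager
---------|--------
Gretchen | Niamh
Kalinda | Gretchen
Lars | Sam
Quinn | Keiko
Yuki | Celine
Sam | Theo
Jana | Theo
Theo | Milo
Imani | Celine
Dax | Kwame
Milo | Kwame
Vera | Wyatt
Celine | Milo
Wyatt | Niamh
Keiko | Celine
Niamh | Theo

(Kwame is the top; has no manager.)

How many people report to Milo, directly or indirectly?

Milo directly manages Theo, Celine. Under Theo: Jana, Sam, Lars, Niamh, Gretchen, Kalinda, Wyatt, Vera (8). Under Celine: Imani, Keiko, Quinn, Yuki (4). So Milo's organization is 2 direct reports plus everyone under them: 9 + 5 = 14.

14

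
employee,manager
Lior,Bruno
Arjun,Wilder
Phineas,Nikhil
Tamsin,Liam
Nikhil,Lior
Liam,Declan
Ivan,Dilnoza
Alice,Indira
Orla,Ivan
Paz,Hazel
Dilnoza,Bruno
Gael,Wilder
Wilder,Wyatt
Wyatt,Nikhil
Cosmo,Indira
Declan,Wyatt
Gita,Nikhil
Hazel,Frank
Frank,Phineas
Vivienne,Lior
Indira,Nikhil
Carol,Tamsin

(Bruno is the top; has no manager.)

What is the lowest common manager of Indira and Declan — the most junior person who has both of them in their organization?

Nikhil

Indira's chain of managers is Nikhil, Lior, Bruno. Declan's chain of managers is Wyatt, Nikhil, Lior, Bruno. The first manager that appears in both chains is Nikhil.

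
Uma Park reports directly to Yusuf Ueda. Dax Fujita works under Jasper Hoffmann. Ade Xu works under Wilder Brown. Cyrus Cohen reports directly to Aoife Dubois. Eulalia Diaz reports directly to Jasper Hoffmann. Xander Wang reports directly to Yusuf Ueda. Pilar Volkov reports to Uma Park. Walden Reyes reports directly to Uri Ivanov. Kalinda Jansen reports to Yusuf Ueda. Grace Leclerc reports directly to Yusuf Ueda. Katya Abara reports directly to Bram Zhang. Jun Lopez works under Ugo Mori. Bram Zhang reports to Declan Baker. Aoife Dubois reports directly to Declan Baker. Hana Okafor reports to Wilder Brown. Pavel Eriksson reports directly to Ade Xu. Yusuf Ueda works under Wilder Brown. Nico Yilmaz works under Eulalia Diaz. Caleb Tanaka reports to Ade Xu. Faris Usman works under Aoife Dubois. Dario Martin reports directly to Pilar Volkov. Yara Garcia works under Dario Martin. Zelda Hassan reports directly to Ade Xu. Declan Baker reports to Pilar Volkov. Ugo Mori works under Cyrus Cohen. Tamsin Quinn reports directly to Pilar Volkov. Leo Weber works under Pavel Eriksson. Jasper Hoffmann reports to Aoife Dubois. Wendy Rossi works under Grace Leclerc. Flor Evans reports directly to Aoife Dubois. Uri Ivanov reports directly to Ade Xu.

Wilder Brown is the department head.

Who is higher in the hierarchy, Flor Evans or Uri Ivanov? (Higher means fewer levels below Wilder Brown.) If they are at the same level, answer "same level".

Uri Ivanov

Flor Evans is 6 levels below Wilder Brown; Uri Ivanov is 2. Uri Ivanov is higher.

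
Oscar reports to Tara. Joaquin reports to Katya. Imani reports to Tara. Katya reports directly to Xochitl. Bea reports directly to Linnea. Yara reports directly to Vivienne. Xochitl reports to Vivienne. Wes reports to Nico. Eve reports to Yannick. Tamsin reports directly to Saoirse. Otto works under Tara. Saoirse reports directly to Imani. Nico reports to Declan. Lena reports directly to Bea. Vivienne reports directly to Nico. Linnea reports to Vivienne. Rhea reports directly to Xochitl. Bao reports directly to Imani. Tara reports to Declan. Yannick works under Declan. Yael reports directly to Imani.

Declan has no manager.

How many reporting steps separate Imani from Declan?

2

Chain from Imani up to Declan: Imani → Tara → Declan. That is 2 steps up, so Imani is 2 levels below Declan.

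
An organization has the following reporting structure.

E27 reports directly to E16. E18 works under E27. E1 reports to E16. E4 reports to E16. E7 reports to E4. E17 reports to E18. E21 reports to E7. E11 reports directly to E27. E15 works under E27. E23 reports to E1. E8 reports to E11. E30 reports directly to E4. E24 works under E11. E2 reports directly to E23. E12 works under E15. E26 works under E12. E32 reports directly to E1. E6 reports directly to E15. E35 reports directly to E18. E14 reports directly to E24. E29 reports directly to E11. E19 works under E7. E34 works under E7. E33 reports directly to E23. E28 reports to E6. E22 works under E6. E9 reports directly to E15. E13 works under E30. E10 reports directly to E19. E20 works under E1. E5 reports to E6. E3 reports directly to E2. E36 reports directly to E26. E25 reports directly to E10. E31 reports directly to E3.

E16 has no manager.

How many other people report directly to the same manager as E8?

E8 reports to E11. E11's other direct reports are E24, E29 — 2 peers.

2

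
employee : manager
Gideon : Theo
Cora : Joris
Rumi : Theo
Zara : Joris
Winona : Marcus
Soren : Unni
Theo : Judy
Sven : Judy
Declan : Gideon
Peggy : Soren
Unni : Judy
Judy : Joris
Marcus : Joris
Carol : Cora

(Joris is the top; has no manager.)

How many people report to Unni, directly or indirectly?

Unni directly manages Soren. Under Soren: Peggy (1). That's 2 in total.

2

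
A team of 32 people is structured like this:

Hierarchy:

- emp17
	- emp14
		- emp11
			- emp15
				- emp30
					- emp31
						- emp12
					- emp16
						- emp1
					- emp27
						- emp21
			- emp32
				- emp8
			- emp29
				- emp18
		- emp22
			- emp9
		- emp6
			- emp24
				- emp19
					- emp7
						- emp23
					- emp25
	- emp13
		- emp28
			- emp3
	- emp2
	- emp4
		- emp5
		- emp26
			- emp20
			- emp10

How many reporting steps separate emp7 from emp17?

5

Chain from emp7 up to emp17: emp7 → emp19 → emp24 → emp6 → emp14 → emp17. That is 5 steps up, so emp7 is 5 levels below emp17.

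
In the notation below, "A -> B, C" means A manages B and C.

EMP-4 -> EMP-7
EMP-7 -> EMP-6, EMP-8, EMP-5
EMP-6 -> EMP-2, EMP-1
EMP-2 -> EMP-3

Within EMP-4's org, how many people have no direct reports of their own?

4

The people in EMP-4's organization with no one reporting to them are EMP-5, EMP-8, EMP-1, EMP-3. That is 4.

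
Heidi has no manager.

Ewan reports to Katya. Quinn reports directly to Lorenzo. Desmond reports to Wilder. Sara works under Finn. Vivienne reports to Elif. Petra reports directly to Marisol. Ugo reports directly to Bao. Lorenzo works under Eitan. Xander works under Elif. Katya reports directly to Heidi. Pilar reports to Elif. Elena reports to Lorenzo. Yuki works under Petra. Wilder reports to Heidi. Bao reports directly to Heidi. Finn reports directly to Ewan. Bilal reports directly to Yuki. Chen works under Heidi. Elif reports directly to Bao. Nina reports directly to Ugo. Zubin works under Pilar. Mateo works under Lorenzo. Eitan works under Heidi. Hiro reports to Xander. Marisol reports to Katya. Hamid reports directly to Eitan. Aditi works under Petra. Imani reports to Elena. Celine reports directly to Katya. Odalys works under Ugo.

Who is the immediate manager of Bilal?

Yuki

Bilal reports directly to Yuki.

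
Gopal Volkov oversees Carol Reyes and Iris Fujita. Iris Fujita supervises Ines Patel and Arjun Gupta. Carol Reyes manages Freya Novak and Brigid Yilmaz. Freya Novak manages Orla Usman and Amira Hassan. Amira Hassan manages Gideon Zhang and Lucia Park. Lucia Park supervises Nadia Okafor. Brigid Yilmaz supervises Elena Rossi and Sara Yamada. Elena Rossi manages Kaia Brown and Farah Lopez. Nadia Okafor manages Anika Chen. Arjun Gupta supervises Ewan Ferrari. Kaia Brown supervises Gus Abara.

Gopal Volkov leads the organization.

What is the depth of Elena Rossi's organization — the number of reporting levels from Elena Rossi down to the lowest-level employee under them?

The longest chain under Elena Rossi runs Elena Rossi → Kaia Brown → Gus Abara, which is 2 levels below Elena Rossi.

2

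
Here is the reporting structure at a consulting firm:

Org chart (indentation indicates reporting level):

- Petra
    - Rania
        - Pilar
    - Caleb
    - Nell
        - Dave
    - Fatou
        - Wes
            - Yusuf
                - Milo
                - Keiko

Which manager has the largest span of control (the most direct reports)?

Petra

Direct-report counts: Petra has 4; Fatou has 1; Wes has 1; Yusuf has 2; Nell has 1; Rania has 1. The largest is 4, held by Petra.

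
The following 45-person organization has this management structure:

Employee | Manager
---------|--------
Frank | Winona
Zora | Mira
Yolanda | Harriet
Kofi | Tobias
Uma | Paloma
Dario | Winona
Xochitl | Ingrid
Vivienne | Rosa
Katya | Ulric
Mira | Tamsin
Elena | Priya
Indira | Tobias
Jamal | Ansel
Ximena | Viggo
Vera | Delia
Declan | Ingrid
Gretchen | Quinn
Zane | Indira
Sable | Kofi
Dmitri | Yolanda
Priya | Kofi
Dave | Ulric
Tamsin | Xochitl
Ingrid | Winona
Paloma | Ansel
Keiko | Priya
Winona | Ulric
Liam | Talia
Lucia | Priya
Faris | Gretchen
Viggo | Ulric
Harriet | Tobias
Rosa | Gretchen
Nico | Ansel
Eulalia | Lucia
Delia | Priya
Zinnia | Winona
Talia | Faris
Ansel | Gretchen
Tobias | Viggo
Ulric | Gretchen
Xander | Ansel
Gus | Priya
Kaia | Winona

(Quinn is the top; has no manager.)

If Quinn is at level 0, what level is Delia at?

7

Chain from Delia up to Quinn: Delia → Priya → Kofi → Tobias → Viggo → Ulric → Gretchen → Quinn. That is 7 steps up, so Delia is 7 levels below Quinn.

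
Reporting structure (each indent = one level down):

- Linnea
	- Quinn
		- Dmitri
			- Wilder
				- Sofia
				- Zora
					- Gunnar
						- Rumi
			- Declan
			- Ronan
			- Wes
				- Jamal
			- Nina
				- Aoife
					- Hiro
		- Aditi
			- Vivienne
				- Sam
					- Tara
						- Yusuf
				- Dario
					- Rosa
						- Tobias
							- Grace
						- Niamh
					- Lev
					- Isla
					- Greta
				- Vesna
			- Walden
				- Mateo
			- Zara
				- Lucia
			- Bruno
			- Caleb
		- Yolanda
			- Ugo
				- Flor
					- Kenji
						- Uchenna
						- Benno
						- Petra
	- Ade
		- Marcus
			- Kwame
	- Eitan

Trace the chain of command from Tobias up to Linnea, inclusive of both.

Tobias -> Rosa -> Dario -> Vivienne -> Aditi -> Quinn -> Linnea

Tobias reports to Rosa. Rosa reports to Dario. Dario reports to Vivienne. Vivienne reports to Aditi. Aditi reports to Quinn. Quinn reports to Linnea. Linnea is at the top.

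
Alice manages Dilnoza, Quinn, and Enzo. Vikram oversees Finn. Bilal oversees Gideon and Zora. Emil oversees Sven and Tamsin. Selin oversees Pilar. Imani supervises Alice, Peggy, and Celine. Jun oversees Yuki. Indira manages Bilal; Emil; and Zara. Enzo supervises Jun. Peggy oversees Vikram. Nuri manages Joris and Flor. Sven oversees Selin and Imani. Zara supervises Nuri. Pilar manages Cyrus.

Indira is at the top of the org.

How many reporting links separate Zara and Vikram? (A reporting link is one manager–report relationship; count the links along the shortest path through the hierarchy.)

6

Zara is 1 level below Indira, and Vikram is 5 levels below Indira (their lowest common manager). The shortest path runs up from Zara to Indira and back down to Vikram: 1 + 5 = 6 links.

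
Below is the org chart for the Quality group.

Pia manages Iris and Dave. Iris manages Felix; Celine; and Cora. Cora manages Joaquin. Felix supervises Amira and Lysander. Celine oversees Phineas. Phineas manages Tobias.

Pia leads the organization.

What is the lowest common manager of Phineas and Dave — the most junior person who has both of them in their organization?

Phineas's chain of managers is Celine, Iris, Pia. Dave's chain of managers is Pia. The first manager that appears in both chains is Pia.

Pia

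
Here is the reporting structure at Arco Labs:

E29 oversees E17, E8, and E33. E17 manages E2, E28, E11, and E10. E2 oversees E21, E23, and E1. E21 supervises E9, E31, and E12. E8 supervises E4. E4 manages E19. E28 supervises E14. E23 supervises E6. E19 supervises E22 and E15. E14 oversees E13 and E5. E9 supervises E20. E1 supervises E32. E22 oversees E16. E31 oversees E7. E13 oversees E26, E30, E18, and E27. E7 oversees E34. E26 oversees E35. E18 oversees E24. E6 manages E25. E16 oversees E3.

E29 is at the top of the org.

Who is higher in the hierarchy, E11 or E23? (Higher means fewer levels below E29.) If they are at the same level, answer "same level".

E11

E11 is 2 levels below E29; E23 is 3. E11 is higher.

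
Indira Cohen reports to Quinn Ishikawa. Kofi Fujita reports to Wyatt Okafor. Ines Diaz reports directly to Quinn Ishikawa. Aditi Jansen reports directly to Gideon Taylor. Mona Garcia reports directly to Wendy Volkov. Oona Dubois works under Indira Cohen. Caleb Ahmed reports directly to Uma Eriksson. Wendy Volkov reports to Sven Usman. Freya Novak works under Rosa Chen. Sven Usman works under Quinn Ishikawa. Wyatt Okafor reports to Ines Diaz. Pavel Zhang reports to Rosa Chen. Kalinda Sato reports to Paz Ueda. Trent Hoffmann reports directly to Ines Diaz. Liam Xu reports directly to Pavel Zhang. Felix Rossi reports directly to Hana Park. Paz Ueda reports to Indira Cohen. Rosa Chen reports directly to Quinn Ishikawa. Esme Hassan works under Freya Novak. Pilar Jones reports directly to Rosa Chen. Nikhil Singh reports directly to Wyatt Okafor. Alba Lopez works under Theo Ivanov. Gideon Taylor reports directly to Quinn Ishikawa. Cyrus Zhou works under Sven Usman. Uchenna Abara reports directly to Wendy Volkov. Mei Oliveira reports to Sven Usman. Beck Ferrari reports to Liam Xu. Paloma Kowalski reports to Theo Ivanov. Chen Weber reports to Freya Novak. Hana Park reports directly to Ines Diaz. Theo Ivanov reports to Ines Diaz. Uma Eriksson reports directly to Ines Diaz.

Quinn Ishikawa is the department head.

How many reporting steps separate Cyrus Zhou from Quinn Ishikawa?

Chain from Cyrus Zhou up to Quinn Ishikawa: Cyrus Zhou → Sven Usman → Quinn Ishikawa. That is 2 steps up, so Cyrus Zhou is 2 levels below Quinn Ishikawa.

2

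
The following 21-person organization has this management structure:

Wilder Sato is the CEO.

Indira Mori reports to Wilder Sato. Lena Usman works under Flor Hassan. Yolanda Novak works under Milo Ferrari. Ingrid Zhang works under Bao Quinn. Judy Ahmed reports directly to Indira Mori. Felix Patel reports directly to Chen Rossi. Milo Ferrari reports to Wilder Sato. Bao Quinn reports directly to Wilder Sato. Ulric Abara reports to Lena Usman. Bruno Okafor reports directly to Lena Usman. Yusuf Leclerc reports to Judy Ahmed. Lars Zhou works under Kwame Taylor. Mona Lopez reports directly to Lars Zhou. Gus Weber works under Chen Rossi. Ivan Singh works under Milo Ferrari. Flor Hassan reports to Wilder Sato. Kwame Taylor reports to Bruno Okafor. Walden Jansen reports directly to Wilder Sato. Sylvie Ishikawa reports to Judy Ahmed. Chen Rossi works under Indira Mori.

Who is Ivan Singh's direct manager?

Milo Ferrari

Ivan Singh reports directly to Milo Ferrari.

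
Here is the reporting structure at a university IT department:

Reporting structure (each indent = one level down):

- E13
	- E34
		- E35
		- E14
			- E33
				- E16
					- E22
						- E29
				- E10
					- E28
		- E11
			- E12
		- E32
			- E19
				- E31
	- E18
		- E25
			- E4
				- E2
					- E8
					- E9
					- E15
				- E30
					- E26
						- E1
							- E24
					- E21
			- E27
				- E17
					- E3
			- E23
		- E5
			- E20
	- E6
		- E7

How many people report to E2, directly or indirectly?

E2 directly manages E8, E9, E15. E8 has no reports. E9 has no reports. E15 has no reports. So E2's organization is 3 direct reports plus everyone under them: 1 + 1 + 1 = 3.

3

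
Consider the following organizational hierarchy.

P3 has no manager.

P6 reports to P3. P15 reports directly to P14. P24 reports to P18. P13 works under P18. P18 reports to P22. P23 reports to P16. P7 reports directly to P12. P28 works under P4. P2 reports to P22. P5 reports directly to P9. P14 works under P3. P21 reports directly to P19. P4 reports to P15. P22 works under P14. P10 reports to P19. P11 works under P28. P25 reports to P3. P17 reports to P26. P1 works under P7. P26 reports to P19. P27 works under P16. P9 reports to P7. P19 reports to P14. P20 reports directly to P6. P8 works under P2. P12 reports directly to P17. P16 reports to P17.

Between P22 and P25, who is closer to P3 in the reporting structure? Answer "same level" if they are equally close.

P25

P22 is 2 levels below P3; P25 is 1. P25 is higher.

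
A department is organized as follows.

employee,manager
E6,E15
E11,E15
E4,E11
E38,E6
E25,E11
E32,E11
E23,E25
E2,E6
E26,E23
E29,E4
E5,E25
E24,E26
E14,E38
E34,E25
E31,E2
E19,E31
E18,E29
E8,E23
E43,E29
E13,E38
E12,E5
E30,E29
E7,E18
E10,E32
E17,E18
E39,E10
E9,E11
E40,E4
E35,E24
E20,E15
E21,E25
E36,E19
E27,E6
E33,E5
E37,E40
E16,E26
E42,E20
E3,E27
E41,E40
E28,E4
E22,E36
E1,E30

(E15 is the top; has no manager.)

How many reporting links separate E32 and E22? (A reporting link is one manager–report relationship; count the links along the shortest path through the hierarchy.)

E32 is 2 levels below E15, and E22 is 6 levels below E15 (their lowest common manager). The shortest path runs up from E32 to E15 and back down to E22: 2 + 6 = 8 links.

8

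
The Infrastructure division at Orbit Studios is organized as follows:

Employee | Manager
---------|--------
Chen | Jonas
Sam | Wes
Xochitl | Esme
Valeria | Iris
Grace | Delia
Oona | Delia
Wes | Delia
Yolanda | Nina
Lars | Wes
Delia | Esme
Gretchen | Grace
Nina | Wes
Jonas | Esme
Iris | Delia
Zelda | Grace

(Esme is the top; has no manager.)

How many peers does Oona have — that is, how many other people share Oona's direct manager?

3

Oona reports to Delia. Delia's other direct reports are Iris, Wes, Grace — 3 peers.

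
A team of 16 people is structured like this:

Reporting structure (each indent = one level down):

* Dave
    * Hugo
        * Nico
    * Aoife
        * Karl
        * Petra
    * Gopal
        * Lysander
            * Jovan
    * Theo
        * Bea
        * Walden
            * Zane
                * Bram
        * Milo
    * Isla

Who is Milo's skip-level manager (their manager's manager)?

Dave

Milo reports to Theo, and Theo reports to Dave. So Milo's skip-level manager is Dave.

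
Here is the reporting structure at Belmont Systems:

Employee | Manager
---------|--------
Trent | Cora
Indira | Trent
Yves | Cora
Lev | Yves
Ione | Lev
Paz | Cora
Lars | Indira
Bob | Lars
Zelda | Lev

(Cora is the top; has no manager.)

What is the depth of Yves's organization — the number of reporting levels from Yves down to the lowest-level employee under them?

The longest chain under Yves runs Yves → Lev → Zelda, which is 2 levels below Yves.

2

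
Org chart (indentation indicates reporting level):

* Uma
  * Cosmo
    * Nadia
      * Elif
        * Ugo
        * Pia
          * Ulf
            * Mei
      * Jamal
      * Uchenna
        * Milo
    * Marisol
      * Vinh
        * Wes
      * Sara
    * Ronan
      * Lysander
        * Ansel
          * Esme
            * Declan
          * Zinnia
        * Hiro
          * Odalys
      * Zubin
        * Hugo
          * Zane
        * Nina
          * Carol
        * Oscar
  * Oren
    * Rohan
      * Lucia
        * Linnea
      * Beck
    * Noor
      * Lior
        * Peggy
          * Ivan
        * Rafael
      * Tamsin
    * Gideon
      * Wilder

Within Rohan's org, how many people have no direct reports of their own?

The people in Rohan's organization with no one reporting to them are Beck, Linnea. That is 2.

2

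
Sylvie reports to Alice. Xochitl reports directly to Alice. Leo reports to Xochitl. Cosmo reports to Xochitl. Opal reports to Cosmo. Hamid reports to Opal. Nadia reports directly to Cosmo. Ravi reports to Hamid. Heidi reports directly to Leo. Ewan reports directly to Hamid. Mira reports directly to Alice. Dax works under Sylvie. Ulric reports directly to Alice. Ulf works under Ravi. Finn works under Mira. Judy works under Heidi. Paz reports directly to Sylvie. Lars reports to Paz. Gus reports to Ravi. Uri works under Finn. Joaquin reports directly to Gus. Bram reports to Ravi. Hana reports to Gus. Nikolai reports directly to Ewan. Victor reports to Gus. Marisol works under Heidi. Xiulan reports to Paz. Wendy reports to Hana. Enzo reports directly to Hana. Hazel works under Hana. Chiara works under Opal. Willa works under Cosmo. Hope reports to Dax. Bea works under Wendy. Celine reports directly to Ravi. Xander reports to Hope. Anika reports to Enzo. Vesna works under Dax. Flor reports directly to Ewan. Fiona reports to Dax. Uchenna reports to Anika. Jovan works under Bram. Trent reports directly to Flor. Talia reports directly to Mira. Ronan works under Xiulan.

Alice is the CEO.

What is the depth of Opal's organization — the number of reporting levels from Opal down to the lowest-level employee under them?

7

The longest chain under Opal runs Opal → Hamid → Ravi → Gus → Hana → Enzo → Anika → Uchenna, which is 7 levels below Opal.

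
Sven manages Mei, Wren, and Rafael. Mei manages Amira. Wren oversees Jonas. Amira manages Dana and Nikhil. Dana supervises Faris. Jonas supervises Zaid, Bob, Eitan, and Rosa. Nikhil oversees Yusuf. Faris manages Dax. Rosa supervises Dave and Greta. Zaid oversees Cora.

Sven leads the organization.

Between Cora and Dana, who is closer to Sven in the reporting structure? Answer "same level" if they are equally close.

Dana

Cora is 4 levels below Sven; Dana is 3. Dana is higher.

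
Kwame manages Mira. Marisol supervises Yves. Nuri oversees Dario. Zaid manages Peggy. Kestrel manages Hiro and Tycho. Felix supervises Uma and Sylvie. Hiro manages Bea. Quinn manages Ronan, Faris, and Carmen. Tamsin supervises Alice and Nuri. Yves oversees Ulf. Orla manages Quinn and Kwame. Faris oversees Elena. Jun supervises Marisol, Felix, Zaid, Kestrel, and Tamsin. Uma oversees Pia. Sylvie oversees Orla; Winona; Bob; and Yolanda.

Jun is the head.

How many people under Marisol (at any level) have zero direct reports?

The only person in Marisol's organization with no one reporting to them is Ulf. That is 1.

1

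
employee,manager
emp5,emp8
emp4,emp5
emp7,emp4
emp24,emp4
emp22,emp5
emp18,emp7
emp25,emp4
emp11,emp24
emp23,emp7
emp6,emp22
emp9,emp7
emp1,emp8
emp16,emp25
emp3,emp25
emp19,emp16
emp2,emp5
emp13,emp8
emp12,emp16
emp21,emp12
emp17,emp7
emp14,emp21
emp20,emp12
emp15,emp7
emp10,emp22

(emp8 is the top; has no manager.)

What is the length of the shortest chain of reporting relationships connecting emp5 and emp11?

3

emp11 is in emp5's organization: the chain from emp11 up to emp5 is emp11 → emp24 → emp4 → emp5, which is 3 links.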